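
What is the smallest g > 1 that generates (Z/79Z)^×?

3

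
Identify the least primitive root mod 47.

5

φ(47) = 47 − 1 = 46 = 2 · 23.
g is a primitive root iff g^(46/q) ≢ 1 (mod 47) for each prime q ∈ {2, 23}.
g = 2: 2^23 ≡ 1 — hits 1, so not a primitive root.
g = 3: 3^23 ≡ 1 — hits 1, so not a primitive root.
g = 4: 4^23 ≡ 1 — hits 1, so not a primitive root.
g = 5: 5^23 ≡ 46; 5^2 ≡ 25 — none is 1, so 5 is a primitive root.
So 5 is the smallest generator of (Z/47Z)^×.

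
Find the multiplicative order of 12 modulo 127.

126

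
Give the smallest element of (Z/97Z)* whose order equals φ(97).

φ(97) = 97 − 1 = 96 = 2^5 · 3.
g is a primitive root iff g^(96/q) ≢ 1 (mod 97) for each prime q ∈ {2, 3}.
g = 2: 2^48 ≡ 1 — hits 1, so not a primitive root.
g = 3: 3^48 ≡ 1 — hits 1, so not a primitive root.
g = 4: 4^48 ≡ 1 — hits 1, so not a primitive root.
g = 5: 5^48 ≡ 96; 5^32 ≡ 35 — none is 1, so 5 is a primitive root.
So 5 is the smallest generator of (Z/97Z)^×.

5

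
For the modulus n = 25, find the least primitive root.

φ(25) = φ(5^2) = 5·(5−1) = 20 = 2^2 · 5.
g is a primitive root iff g^(20/q) ≢ 1 (mod 25) for each prime q ∈ {2, 5}.
g = 2: 2^10 ≡ 24; 2^4 ≡ 16 — none is 1, so 2 is a primitive root.
So 2 is the smallest generator of (Z/25Z)^×.

2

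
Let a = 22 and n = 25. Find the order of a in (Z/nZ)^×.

Since 22 ∈ (Z/25Z)^×, its order divides φ(25) = φ(5^2) = 5·(5−1) = 20 = 2^2 · 5.
Divisors of 20: 1, 2, 4, 5, 10, 20.
Evaluate successive powers at the divisors of 20:
22^1 ≡ 22
22^2 ≡ 9
22^4 ≡ 6
22^5 ≡ 7
22^10 ≡ 24
22^20 ≡ 1
Hence ord(22) = 20.

20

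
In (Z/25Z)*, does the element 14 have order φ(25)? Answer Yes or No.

No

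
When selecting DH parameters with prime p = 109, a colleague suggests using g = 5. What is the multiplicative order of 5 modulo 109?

27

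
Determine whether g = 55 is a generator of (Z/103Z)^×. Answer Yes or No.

φ(103) = 103 − 1 = 102 = 2 · 3 · 17.
Test 55^(102/q) mod 103 for each prime factor q of 102:
55^51 ≡ 1 (mod 103)  [q = 2: ≡ 1 ✗]
55^34 ≡ 46 (mod 103)  [q = 3: ≢ 1 ✓]
55^6 ≡ 76 (mod 103)  [q = 17: ≢ 1 ✓]
The check at q = 2 fails, so 55 generates a proper subgroup.

No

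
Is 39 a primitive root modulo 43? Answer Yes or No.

φ(43) = 43 − 1 = 42 = 2 · 3 · 7.
An element g generates (Z/43Z)^× iff g^(42/q) ≢ 1 (mod 43) for each prime q ∈ {2, 3, 7}.
39^21 ≡ 42 (mod 43)  [q = 2: ≢ 1 ✓]
39^14 ≡ 1 (mod 43)  [q = 3: ≡ 1 ✗]
39^6 ≡ 11 (mod 43)  [q = 7: ≢ 1 ✓]
Since 39^14 ≡ 1, the order of 39 divides 14 < 42, so 39 is not a primitive root.

No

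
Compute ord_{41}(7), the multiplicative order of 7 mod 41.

40

By Lagrange's theorem, ord_41(7) divides φ(41) = 41 − 1 = 40 = 2^3 · 5.
Divisors of 40: 1, 2, 4, 5, 8, 10, 20, 40.
Compute 7^d (mod 41) for the divisors d until we hit 1:
7^1 ≡ 7 (mod 41)
7^2 ≡ 8 (mod 41)
7^4 ≡ 23 (mod 41)
7^5 ≡ 38 (mod 41)
7^8 ≡ 37 (mod 41)
7^10 ≡ 9 (mod 41)
7^20 ≡ 40 (mod 41)
7^40 ≡ 1 (mod 41) ✓
Therefore the multiplicative order of 7 modulo 41 is 40.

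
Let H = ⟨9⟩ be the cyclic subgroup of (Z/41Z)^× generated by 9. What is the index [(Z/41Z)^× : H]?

10

ord(9) | φ(41) = 41 − 1 = 40 = 2^3 · 5.
Divisors of 40: 1, 2, 4, 5, 8, 10, 20, 40.
Check 9^d mod 41 for each divisor in increasing order:
9^1 ≡ 9
9^2 ≡ 40
9^4 ≡ 1
The order of 9 is 4, so the subgroup it generates has 4 elements.
Index = |(Z/41Z)^×| / |⟨9⟩| = 40 / 4 = 10.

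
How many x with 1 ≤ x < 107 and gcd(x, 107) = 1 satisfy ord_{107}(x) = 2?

φ(107) = 107 − 1 = 106 = 2 · 53.
(Z/107Z)^× is cyclic (|G| = 106); a cyclic group of order m has exactly φ(d) elements of each order d | m, and none otherwise.
2 | 106, and φ(2) = 2 − 1 = 1.

1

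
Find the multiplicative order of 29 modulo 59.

29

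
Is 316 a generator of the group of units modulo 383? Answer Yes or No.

φ(383) = 383 − 1 = 382 = 2 · 191.
Test 316^(382/q) mod 383 for each prime factor q of 382:
316^191 ≡ 382 (mod 383)  [q = 2: ≢ 1 ✓]
316^2 ≡ 276 (mod 383)  [q = 191: ≢ 1 ✓]
Every test exponent gives a nontrivial residue, hence 316 generates the full group.

Yes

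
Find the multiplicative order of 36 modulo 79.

39

By Lagrange's theorem, ord_79(36) divides φ(79) = 79 − 1 = 78 = 2 · 3 · 13.
Divisors of 78: 1, 2, 3, 6, 13, 26, 39, 78.
Test each divisor d:
36^1 ≡ 36 (mod 79)
36^2 ≡ 32 (mod 79)
36^3 ≡ 46 (mod 79)
36^6 ≡ 62 (mod 79)
36^13 ≡ 55 (mod 79)
36^26 ≡ 23 (mod 79)
36^39 ≡ 1 (mod 79) ✓
So ord_79(36) = 39.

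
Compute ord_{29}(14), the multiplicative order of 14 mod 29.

28

ord(14) | φ(29) = 29 − 1 = 28 = 2^2 · 7.
Divisors of 28: 1, 2, 4, 7, 14, 28.
Test each divisor d:
14^1 ≡ 14 (mod 29)
14^2 ≡ 22 (mod 29)
14^4 ≡ 20 (mod 29)
14^7 ≡ 12 (mod 29)
14^14 ≡ 28 (mod 29)
14^28 ≡ 1 (mod 29) ✓
Hence ord(14) = 28.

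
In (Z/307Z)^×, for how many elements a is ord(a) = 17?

16

φ(307) = 307 − 1 = 306 = 2 · 3^2 · 17.
In a cyclic group of order 306, there are φ(d) elements of order d for each divisor d of 306, and zero for non-divisors.
17 | 306, and φ(17) = 17 − 1 = 16.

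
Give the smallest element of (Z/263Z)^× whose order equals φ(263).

φ(263) = 263 − 1 = 262 = 2 · 131.
g is a primitive root iff g^(262/q) ≢ 1 (mod 263) for each prime q ∈ {2, 131}.
g = 2: 2^131 ≡ 1 — hits 1, so not a primitive root.
g = 3: 3^131 ≡ 1 — hits 1, so not a primitive root.
g = 4: 4^131 ≡ 1 — hits 1, so not a primitive root.
g = 5: 5^131 ≡ 262; 5^2 ≡ 25 — none is 1, so 5 is a primitive root.
Hence the least primitive root of 263 is 5.

5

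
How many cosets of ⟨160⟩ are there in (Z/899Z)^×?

ord(160) | φ(899) = φ(29·31) = (29−1)·(31−1) = 28·30 = 840 = 2^3 · 3 · 5 · 7.
Divisors of 840: 1, 2, 3, 4, 5, 6, 7, 8, 10, 12, 14, 15, 20, 21, 24, 28, 30, 35, 40, 42, 56, 60, 70, 84, 105, 120, 140, 168, 210, 280, 420, 840.
Test each divisor d:
160^1 ≡ 160 (mod 899)
160^2 ≡ 428 (mod 899)
160^3 ≡ 156 (mod 899)
160^4 ≡ 687 (mod 899)
160^5 ≡ 242 (mod 899)
160^6 ≡ 63 (mod 899)
160^7 ≡ 191 (mod 899)
160^8 ≡ 893 (mod 899)
160^10 ≡ 129 (mod 899)
160^12 ≡ 373 (mod 899)
160^14 ≡ 521 (mod 899)
160^15 ≡ 652 (mod 899)
160^20 ≡ 459 (mod 899)
160^21 ≡ 621 (mod 899)
160^24 ≡ 683 (mod 899)
160^28 ≡ 842 (mod 899)
160^30 ≡ 776 (mod 899)
160^35 ≡ 800 (mod 899)
160^40 ≡ 315 (mod 899)
160^42 ≡ 869 (mod 899)
160^56 ≡ 552 (mod 899)
160^60 ≡ 745 (mod 899)
160^70 ≡ 811 (mod 899)
160^84 ≡ 1 (mod 899) ✓
The order of 160 is 84, so the subgroup it generates has 84 elements.
Index = |(Z/899Z)^×| / |⟨160⟩| = 840 / 84 = 10.

10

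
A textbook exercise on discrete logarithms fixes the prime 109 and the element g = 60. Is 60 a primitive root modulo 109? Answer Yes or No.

No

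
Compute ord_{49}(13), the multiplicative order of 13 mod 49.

By Lagrange's theorem, ord_49(13) divides φ(49) = φ(7^2) = 7·(7−1) = 42 = 2 · 3 · 7.
Divisors of 42: 1, 2, 3, 6, 7, 14, 21, 42.
Check 13^d mod 49 for each divisor in increasing order:
13^1 ≡ 13 (mod 49)
13^2 ≡ 22 (mod 49)
13^3 ≡ 41 (mod 49)
13^6 ≡ 15 (mod 49)
13^7 ≡ 48 (mod 49)
13^14 ≡ 1 (mod 49) ✓
Therefore the multiplicative order of 13 modulo 49 is 14.

14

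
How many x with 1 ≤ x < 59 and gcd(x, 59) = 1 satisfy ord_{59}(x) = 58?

28

φ(59) = 59 − 1 = 58 = 2 · 29.
Since (Z/59Z)^× is cyclic of order 58, the number of elements of order d is φ(d) when d | 58 and 0 otherwise.
58 = 2 · 29 divides 58, and φ(58) = 28.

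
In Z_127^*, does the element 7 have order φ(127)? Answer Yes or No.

φ(127) = 127 − 1 = 126 = 2 · 3^2 · 7.
Test 7^(126/q) mod 127 for each prime factor q of 126:
7^63 ≡ 126 (mod 127)  [q = 2: ≢ 1 ✓]
7^42 ≡ 107 (mod 127)  [q = 3: ≢ 1 ✓]
7^18 ≡ 64 (mod 127)  [q = 7: ≢ 1 ✓]
None equal 1, so ord_127(7) = 126: 7 is a primitive root.

Yes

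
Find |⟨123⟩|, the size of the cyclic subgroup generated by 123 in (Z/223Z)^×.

ord(123) | φ(223) = 223 − 1 = 222 = 2 · 3 · 37.
Divisors of 222: 1, 2, 3, 6, 37, 74, 111, 222.
Evaluate successive powers at the divisors of 222:
123^1 ≡ 123
123^2 ≡ 188
123^3 ≡ 155
123^6 ≡ 164
123^37 ≡ 184
123^74 ≡ 183
123^111 ≡ 222
123^222 ≡ 1
Hence ord(123) = 222.

222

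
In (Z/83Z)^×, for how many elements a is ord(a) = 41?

φ(83) = 83 − 1 = 82 = 2 · 41.
Since (Z/83Z)^× is cyclic of order 82, the number of elements of order d is φ(d) when d | 82 and 0 otherwise.
41 | 82, and φ(41) = 41 − 1 = 40.

40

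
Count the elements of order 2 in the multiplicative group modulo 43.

φ(43) = 43 − 1 = 42 = 2 · 3 · 7.
(Z/43Z)^× is cyclic (|G| = 42); a cyclic group of order m has exactly φ(d) elements of each order d | m, and none otherwise.
2 | 42, and φ(2) = 2 − 1 = 1.

1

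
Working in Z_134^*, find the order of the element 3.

Since 3 ∈ (Z/134Z)^×, its order divides φ(134) = φ(2)·φ(67) = 1·66 = 66 = 2 · 3 · 11.
Divisors of 66: 1, 2, 3, 6, 11, 22, 33, 66.
Test each divisor d:
3^1 ≡ 3 (mod 134)
3^2 ≡ 9 (mod 134)
3^3 ≡ 27 (mod 134)
3^6 ≡ 59 (mod 134)
3^11 ≡ 133 (mod 134)
3^22 ≡ 1 (mod 134) ✓
So ord_134(3) = 22.

22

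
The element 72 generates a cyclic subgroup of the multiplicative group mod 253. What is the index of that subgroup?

ord(72) | φ(253) = φ(11·23) = (11−1)·(23−1) = 10·22 = 220 = 2^2 · 5 · 11.
Divisors of 220: 1, 2, 4, 5, 10, 11, 20, 22, 44, 55, 110, 220.
Compute 72^d (mod 253) for the divisors d until we hit 1:
72^1 ≡ 72
72^2 ≡ 124
72^4 ≡ 196
72^5 ≡ 197
72^10 ≡ 100
72^11 ≡ 116
72^20 ≡ 133
72^22 ≡ 47
72^44 ≡ 185
72^55 ≡ 208
72^110 ≡ 1
Thus |⟨72⟩| = ord(72) = 110.
Index = |(Z/253Z)^×| / |⟨72⟩| = 220 / 110 = 2.

2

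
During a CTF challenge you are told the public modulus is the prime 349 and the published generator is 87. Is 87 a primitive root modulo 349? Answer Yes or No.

No

φ(349) = 349 − 1 = 348 = 2^2 · 3 · 29.
Test 87^(348/q) mod 349 for each prime factor q of 348:
87^174 ≡ 1 (mod 349)  [q = 2: ≡ 1 ✗]
87^116 ≡ 226 (mod 349)  [q = 3: ≢ 1 ✓]
87^12 ≡ 234 (mod 349)  [q = 29: ≢ 1 ✓]
Since 87^174 ≡ 1, the order of 87 divides 174 < 348, so 87 is not a primitive root.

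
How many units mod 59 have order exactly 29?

28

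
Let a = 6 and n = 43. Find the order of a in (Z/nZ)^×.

3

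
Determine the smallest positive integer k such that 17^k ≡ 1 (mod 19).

9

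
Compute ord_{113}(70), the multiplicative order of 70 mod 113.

112

The order of 70 must divide φ(113) = 113 − 1 = 112 = 2^4 · 7.
Divisors of 112: 1, 2, 4, 7, 8, 14, 16, 28, 56, 112.
Compute 70^d (mod 113) for the divisors d until we hit 1:
70^1 ≡ 70 (mod 113)
70^2 ≡ 41 (mod 113)
70^4 ≡ 99 (mod 113)
70^7 ≡ 48 (mod 113)
70^8 ≡ 83 (mod 113)
70^14 ≡ 44 (mod 113)
70^16 ≡ 109 (mod 113)
70^28 ≡ 15 (mod 113)
70^56 ≡ 112 (mod 113)
70^112 ≡ 1 (mod 113) ✓
The smallest such exponent is 112, so the order of 70 is 112.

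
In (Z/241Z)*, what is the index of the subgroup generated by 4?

20

ord(4) | φ(241) = 241 − 1 = 240 = 2^4 · 3 · 5.
Divisors of 240: 1, 2, 3, 4, 5, 6, 8, 10, 12, 15, 16, 20, 24, 30, 40, 48, 60, 80, 120, 240.
Test each divisor d:
4^1 ≡ 4 (mod 241)
4^2 ≡ 16 (mod 241)
4^3 ≡ 64 (mod 241)
4^4 ≡ 15 (mod 241)
4^5 ≡ 60 (mod 241)
4^6 ≡ 240 (mod 241)
4^8 ≡ 225 (mod 241)
4^10 ≡ 226 (mod 241)
4^12 ≡ 1 (mod 241) ✓
Thus |⟨4⟩| = ord(4) = 12.
The index is φ(241) / ord(4) = 240 / 12 = 20.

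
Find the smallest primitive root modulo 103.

φ(103) = 103 − 1 = 102 = 2 · 3 · 17.
Test candidates g = 2, 3, … against the prime factors q ∈ {2, 3, 17} of φ(103): g is a generator iff g^(102/q) ≢ 1 for every such q.
g = 2: 2^51 ≡ 1 — hits 1, so not a primitive root.
g = 3: 3^51 ≡ 102; 3^34 ≡ 1 — hits 1, so not a primitive root.
g = 4: 4^51 ≡ 1 — hits 1, so not a primitive root.
g = 5: 5^51 ≡ 102; 5^34 ≡ 56; 5^6 ≡ 72 — none is 1, so 5 is a primitive root.
Hence the least primitive root of 103 is 5.

5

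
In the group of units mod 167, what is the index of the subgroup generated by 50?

By Lagrange's theorem, ord_167(50) divides φ(167) = 167 − 1 = 166 = 2 · 83.
Divisors of 166: 1, 2, 83, 166.
Evaluate successive powers at the divisors of 166:
50^1 ≡ 50 (mod 167)
50^2 ≡ 162 (mod 167)
50^83 ≡ 1 (mod 167) ✓
So ord_167(50) = 83, hence |⟨50⟩| = 83.
The index is φ(167) / ord(50) = 166 / 83 = 2.

2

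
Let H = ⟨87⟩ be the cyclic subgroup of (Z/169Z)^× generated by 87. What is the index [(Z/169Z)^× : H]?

4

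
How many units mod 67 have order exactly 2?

φ(67) = 67 − 1 = 66 = 2 · 3 · 11.
In a cyclic group of order 66, there are φ(d) elements of order d for each divisor d of 66, and zero for non-divisors.
2 | 66, and φ(2) = 2 − 1 = 1.

1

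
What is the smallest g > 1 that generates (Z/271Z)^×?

6

φ(271) = 271 − 1 = 270 = 2 · 3^3 · 5.
g is a primitive root iff g^(270/q) ≢ 1 (mod 271) for each prime q ∈ {2, 3, 5}.
g = 2: 2^135 ≡ 1 — hits 1, so not a primitive root.
g = 3: 3^135 ≡ 270; 3^90 ≡ 1 — hits 1, so not a primitive root.
g = 4: 4^135 ≡ 1 — hits 1, so not a primitive root.
g = 5: 5^135 ≡ 1 — hits 1, so not a primitive root.
g = 6: 6^135 ≡ 270; 6^90 ≡ 242; 6^54 ≡ 10 — none is 1, so 6 is a primitive root.
The smallest primitive root modulo 271 is 6.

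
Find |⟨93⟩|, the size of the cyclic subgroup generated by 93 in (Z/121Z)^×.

55

By Lagrange's theorem, ord_121(93) divides φ(121) = φ(11^2) = 11·(11−1) = 110 = 2 · 5 · 11.
Divisors of 110: 1, 2, 5, 10, 11, 22, 55, 110.
Test each divisor d:
93^1 ≡ 93 (mod 121)
93^2 ≡ 58 (mod 121)
93^5 ≡ 67 (mod 121)
93^10 ≡ 12 (mod 121)
93^11 ≡ 27 (mod 121)
93^22 ≡ 3 (mod 121)
93^55 ≡ 1 (mod 121) ✓
The smallest such exponent is 55, so the order of 93 is 55.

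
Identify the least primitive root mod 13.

2

φ(13) = 13 − 1 = 12 = 2^2 · 3.
g is a primitive root iff g^(12/q) ≢ 1 (mod 13) for each prime q ∈ {2, 3}.
g = 2: 2^6 ≡ 12; 2^4 ≡ 3 — none is 1, so 2 is a primitive root.
Hence the least primitive root of 13 is 2.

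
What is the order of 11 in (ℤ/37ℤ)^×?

ord(11) | φ(37) = 37 − 1 = 36 = 2^2 · 3^2.
Divisors of 36: 1, 2, 3, 4, 6, 9, 12, 18, 36.
Test each divisor d:
11^1 ≡ 11 (mod 37)
11^2 ≡ 10 (mod 37)
11^3 ≡ 36 (mod 37)
11^4 ≡ 26 (mod 37)
11^6 ≡ 1 (mod 37) ✓
So ord_37(11) = 6.

6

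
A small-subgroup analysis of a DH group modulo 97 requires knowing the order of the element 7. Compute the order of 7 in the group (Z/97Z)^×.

96

Since 7 ∈ (Z/97Z)^×, its order divides φ(97) = 97 − 1 = 96 = 2^5 · 3.
Divisors of 96: 1, 2, 3, 4, 6, 8, 12, 16, 24, 32, 48, 96.
Test each divisor d:
7^1 ≡ 7 (mod 97)
7^2 ≡ 49 (mod 97)
7^3 ≡ 52 (mod 97)
7^4 ≡ 73 (mod 97)
7^6 ≡ 85 (mod 97)
7^8 ≡ 91 (mod 97)
7^12 ≡ 47 (mod 97)
7^16 ≡ 36 (mod 97)
7^24 ≡ 75 (mod 97)
7^32 ≡ 35 (mod 97)
7^48 ≡ 96 (mod 97)
7^96 ≡ 1 (mod 97) ✓
So ord_97(7) = 96.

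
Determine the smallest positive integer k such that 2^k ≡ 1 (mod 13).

12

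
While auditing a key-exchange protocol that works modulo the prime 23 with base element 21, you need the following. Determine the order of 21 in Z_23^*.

The order of 21 must divide φ(23) = 23 − 1 = 22 = 2 · 11.
Divisors of 22: 1, 2, 11, 22.
Evaluate successive powers at the divisors of 22:
21^1 ≡ 21
21^2 ≡ 4
21^11 ≡ 22
21^22 ≡ 1
Hence ord(21) = 22.

22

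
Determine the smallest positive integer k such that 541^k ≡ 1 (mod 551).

252

Since 541 ∈ (Z/551Z)^×, its order divides φ(551) = φ(19·29) = (19−1)·(29−1) = 18·28 = 504 = 2^3 · 3^2 · 7.
Divisors of 504: 1, 2, 3, 4, 6, 7, 8, 9, 12, 14, 18, 21, 24, 28, 36, 42, 56, 63, 72, 84, 126, 168, 252, 504.
Compute 541^d (mod 551) for the divisors d until we hit 1:
541^1 ≡ 541
541^2 ≡ 100
541^3 ≡ 102
541^4 ≡ 82
541^6 ≡ 486
541^7 ≡ 99
541^8 ≡ 112
541^9 ≡ 533
541^12 ≡ 368
541^14 ≡ 434
541^18 ≡ 324
541^21 ≡ 539
541^24 ≡ 429
541^28 ≡ 465
541^36 ≡ 286
541^42 ≡ 144
541^56 ≡ 233
541^63 ≡ 476
541^72 ≡ 248
541^84 ≡ 349
541^126 ≡ 115
541^168 ≡ 30
541^252 ≡ 1
The smallest such exponent is 252, so the order of 541 is 252.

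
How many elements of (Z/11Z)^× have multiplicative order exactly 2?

1

φ(11) = 11 − 1 = 10 = 2 · 5.
(Z/11Z)^× is cyclic (|G| = 10); a cyclic group of order m has exactly φ(d) elements of each order d | m, and none otherwise.
2 | 10, and φ(2) = 2 − 1 = 1.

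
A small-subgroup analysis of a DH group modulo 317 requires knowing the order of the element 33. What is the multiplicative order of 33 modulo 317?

316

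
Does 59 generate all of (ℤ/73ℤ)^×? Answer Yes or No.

φ(73) = 73 − 1 = 72 = 2^3 · 3^2.
59 is a primitive root mod 73 iff 59^(φ(73)/q) ≢ 1 for every prime q | φ(73), i.e. q ∈ {2, 3}.
59^36 ≡ 72 (mod 73)  [q = 2: ≢ 1 ✓]
59^24 ≡ 64 (mod 73)  [q = 3: ≢ 1 ✓]
None equal 1, so ord_73(59) = 72: 59 is a primitive root.

Yes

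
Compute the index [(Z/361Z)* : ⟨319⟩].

1

Since 319 ∈ (Z/361Z)^×, its order divides φ(361) = φ(19^2) = 19·(19−1) = 342 = 2 · 3^2 · 19.
Divisors of 342: 1, 2, 3, 6, 9, 18, 19, 38, 57, 114, 171, 342.
Evaluate successive powers at the divisors of 342:
319^1 ≡ 319 (mod 361)
319^2 ≡ 320 (mod 361)
319^3 ≡ 278 (mod 361)
319^6 ≡ 30 (mod 361)
319^9 ≡ 37 (mod 361)
319^18 ≡ 286 (mod 361)
319^19 ≡ 262 (mod 361)
319^38 ≡ 54 (mod 361)
319^57 ≡ 69 (mod 361)
319^114 ≡ 68 (mod 361)
319^171 ≡ 360 (mod 361)
319^342 ≡ 1 (mod 361) ✓
The order of 319 is 342, so the subgroup it generates has 342 elements.
Index = |(Z/361Z)^×| / |⟨319⟩| = 342 / 342 = 1.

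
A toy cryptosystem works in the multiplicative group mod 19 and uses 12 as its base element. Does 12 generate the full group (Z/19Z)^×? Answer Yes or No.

φ(19) = 19 − 1 = 18 = 2 · 3^2.
It suffices to check that the order of 12 is not a proper divisor of 18: compute 12^(18/q) for q ∈ {2, 3}.
12^9 ≡ 18 (mod 19)  [q = 2: ≢ 1 ✓]
12^6 ≡ 1 (mod 19)  [q = 3: ≡ 1 ✗]
The check at q = 3 fails, so 12 generates a proper subgroup.

No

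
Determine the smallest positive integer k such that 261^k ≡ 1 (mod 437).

198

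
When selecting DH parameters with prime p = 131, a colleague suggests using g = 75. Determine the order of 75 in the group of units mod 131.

By Lagrange's theorem, ord_131(75) divides φ(131) = 131 − 1 = 130 = 2 · 5 · 13.
Divisors of 130: 1, 2, 5, 10, 13, 26, 65, 130.
Evaluate successive powers at the divisors of 130:
75^1 ≡ 75 (mod 131)
75^2 ≡ 123 (mod 131)
75^5 ≡ 84 (mod 131)
75^10 ≡ 113 (mod 131)
75^13 ≡ 58 (mod 131)
75^26 ≡ 89 (mod 131)
75^65 ≡ 1 (mod 131) ✓
So ord_131(75) = 65.

65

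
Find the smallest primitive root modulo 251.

φ(251) = 251 − 1 = 250 = 2 · 5^3.
Test candidates g = 2, 3, … against the prime factors q ∈ {2, 5} of φ(251): g is a generator iff g^(250/q) ≢ 1 for every such q.
g = 2: 2^125 ≡ 250; 2^50 ≡ 1 — hits 1, so not a primitive root.
g = 3: 3^125 ≡ 1 — hits 1, so not a primitive root.
g = 4: 4^125 ≡ 1 — hits 1, so not a primitive root.
g = 5: 5^125 ≡ 1 — hits 1, so not a primitive root.
g = 6: 6^125 ≡ 250; 6^50 ≡ 219 — none is 1, so 6 is a primitive root.
So 6 is the smallest generator of (Z/251Z)^×.

6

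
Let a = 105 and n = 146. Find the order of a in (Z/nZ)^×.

The order of 105 must divide φ(146) = φ(2)·φ(73) = 1·72 = 72 = 2^3 · 3^2.
Divisors of 72: 1, 2, 3, 4, 6, 8, 9, 12, 18, 24, 36, 72.
Check 105^d mod 146 for each divisor in increasing order:
105^1 ≡ 105
105^2 ≡ 75
105^3 ≡ 137
105^4 ≡ 77
105^6 ≡ 81
105^8 ≡ 89
105^9 ≡ 1
Hence ord(105) = 9.

9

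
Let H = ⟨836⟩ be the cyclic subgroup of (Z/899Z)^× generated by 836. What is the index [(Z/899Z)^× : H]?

60

Since 836 ∈ (Z/899Z)^×, its order divides φ(899) = φ(29·31) = (29−1)·(31−1) = 28·30 = 840 = 2^3 · 3 · 5 · 7.
Divisors of 840: 1, 2, 3, 4, 5, 6, 7, 8, 10, 12, 14, 15, 20, 21, 24, 28, 30, 35, 40, 42, 56, 60, 70, 84, 105, 120, 140, 168, 210, 280, 420, 840.
Compute 836^d (mod 899) for the divisors d until we hit 1:
836^1 ≡ 836 (mod 899)
836^2 ≡ 373 (mod 899)
836^3 ≡ 774 (mod 899)
836^4 ≡ 683 (mod 899)
836^5 ≡ 123 (mod 899)
836^6 ≡ 342 (mod 899)
836^7 ≡ 30 (mod 899)
836^8 ≡ 807 (mod 899)
836^10 ≡ 745 (mod 899)
836^12 ≡ 94 (mod 899)
836^14 ≡ 1 (mod 899) ✓
Thus |⟨836⟩| = ord(836) = 14.
Index = |(Z/899Z)^×| / |⟨836⟩| = 840 / 14 = 60.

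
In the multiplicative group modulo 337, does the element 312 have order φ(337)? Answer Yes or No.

φ(337) = 337 − 1 = 336 = 2^4 · 3 · 7.
312 is a primitive root mod 337 iff 312^(φ(337)/q) ≢ 1 for every prime q | φ(337), i.e. q ∈ {2, 3, 7}.
312^168 ≡ 1 (mod 337)  [q = 2: ≡ 1 ✗]
312^112 ≡ 1 (mod 337)  [q = 3: ≡ 1 ✗]
312^48 ≡ 64 (mod 337)  [q = 7: ≢ 1 ✓]
Since 312^168 ≡ 1, the order of 312 divides 168 < 336, so 312 is not a primitive root.

No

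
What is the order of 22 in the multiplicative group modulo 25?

20

ord(22) | φ(25) = φ(5^2) = 5·(5−1) = 20 = 2^2 · 5.
Divisors of 20: 1, 2, 4, 5, 10, 20.
Test each divisor d:
22^1 ≡ 22 (mod 25)
22^2 ≡ 9 (mod 25)
22^4 ≡ 6 (mod 25)
22^5 ≡ 7 (mod 25)
22^10 ≡ 24 (mod 25)
22^20 ≡ 1 (mod 25) ✓
So ord_25(22) = 20.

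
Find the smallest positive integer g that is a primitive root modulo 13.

2

φ(13) = 13 − 1 = 12 = 2^2 · 3.
Test candidates g = 2, 3, … against the prime factors q ∈ {2, 3} of φ(13): g is a generator iff g^(12/q) ≢ 1 for every such q.
g = 2: 2^6 ≡ 12; 2^4 ≡ 3 — none is 1, so 2 is a primitive root.
The smallest primitive root modulo 13 is 2.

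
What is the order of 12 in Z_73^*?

36

The order of 12 must divide φ(73) = 73 − 1 = 72 = 2^3 · 3^2.
Divisors of 72: 1, 2, 3, 4, 6, 8, 9, 12, 18, 24, 36, 72.
Check 12^d mod 73 for each divisor in increasing order:
12^1 ≡ 12 (mod 73)
12^2 ≡ 71 (mod 73)
12^3 ≡ 49 (mod 73)
12^4 ≡ 4 (mod 73)
12^6 ≡ 65 (mod 73)
12^8 ≡ 16 (mod 73)
12^9 ≡ 46 (mod 73)
12^12 ≡ 64 (mod 73)
12^18 ≡ 72 (mod 73)
12^24 ≡ 8 (mod 73)
12^36 ≡ 1 (mod 73) ✓
Hence ord(12) = 36.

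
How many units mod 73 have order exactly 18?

φ(73) = 73 − 1 = 72 = 2^3 · 3^2.
In a cyclic group of order 72, there are φ(d) elements of order d for each divisor d of 72, and zero for non-divisors.
18 = 2 · 3^2 divides 72, and φ(18) = 6.

6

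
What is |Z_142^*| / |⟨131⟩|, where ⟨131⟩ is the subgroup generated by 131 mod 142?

2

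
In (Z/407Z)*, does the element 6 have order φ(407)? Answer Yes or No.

407 = 11 · 37 is a product of two distinct odd primes, so (Z/407Z)^× ≅ (Z/11Z)^× × (Z/37Z)^× is not cyclic.
No primitive root modulo 407 exists; in particular 6 is not one.

No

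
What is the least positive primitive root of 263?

φ(263) = 263 − 1 = 262 = 2 · 131.
g is a primitive root iff g^(262/q) ≢ 1 (mod 263) for each prime q ∈ {2, 131}.
g = 2: 2^131 ≡ 1 — hits 1, so not a primitive root.
g = 3: 3^131 ≡ 1 — hits 1, so not a primitive root.
g = 4: 4^131 ≡ 1 — hits 1, so not a primitive root.
g = 5: 5^131 ≡ 262; 5^2 ≡ 25 — none is 1, so 5 is a primitive root.
Hence the least primitive root of 263 is 5.

5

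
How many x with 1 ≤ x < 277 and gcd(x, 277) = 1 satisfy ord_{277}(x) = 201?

φ(277) = 277 − 1 = 276 = 2^2 · 3 · 23.
In a cyclic group of order 276, there are φ(d) elements of order d for each divisor d of 276, and zero for non-divisors.
201 does not divide 276, so no element of (Z/277Z)^× has order 201.

0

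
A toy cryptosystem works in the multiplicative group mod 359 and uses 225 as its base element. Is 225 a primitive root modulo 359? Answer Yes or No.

φ(359) = 359 − 1 = 358 = 2 · 179.
225 is a primitive root mod 359 iff 225^(φ(359)/q) ≢ 1 for every prime q | φ(359), i.e. q ∈ {2, 179}.
225^179 ≡ 1 (mod 359)  [q = 2: ≡ 1 ✗]
225^2 ≡ 6 (mod 359)  [q = 179: ≢ 1 ✓]
The check at q = 2 fails, so 225 generates a proper subgroup.

No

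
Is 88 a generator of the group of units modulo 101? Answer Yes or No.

φ(101) = 101 − 1 = 100 = 2^2 · 5^2.
88 is a primitive root mod 101 iff 88^(φ(101)/q) ≢ 1 for every prime q | φ(101), i.e. q ∈ {2, 5}.
88^50 ≡ 1 (mod 101)  [q = 2: ≡ 1 ✗]
88^20 ≡ 95 (mod 101)  [q = 5: ≢ 1 ✓]
88^50 ≡ 1 shows ord(88) | 50, strictly less than φ(101); not a primitive root.

No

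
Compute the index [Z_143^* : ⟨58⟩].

2

By Lagrange's theorem, ord_143(58) divides φ(143) = φ(11·13) = (11−1)·(13−1) = 10·12 = 120 = 2^3 · 3 · 5.
Divisors of 120: 1, 2, 3, 4, 5, 6, 8, 10, 12, 15, 20, 24, 30, 40, 60, 120.
Evaluate successive powers at the divisors of 120:
58^1 ≡ 58 (mod 143)
58^2 ≡ 75 (mod 143)
58^3 ≡ 60 (mod 143)
58^4 ≡ 48 (mod 143)
58^5 ≡ 67 (mod 143)
58^6 ≡ 25 (mod 143)
58^8 ≡ 16 (mod 143)
58^10 ≡ 56 (mod 143)
58^12 ≡ 53 (mod 143)
58^15 ≡ 34 (mod 143)
58^20 ≡ 133 (mod 143)
58^24 ≡ 92 (mod 143)
58^30 ≡ 12 (mod 143)
58^40 ≡ 100 (mod 143)
58^60 ≡ 1 (mod 143) ✓
Thus |⟨58⟩| = ord(58) = 60.
Index = |(Z/143Z)^×| / |⟨58⟩| = 120 / 60 = 2.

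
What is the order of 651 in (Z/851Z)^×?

396

ord(651) | φ(851) = φ(23·37) = (23−1)·(37−1) = 22·36 = 792 = 2^3 · 3^2 · 11.
Divisors of 792: 1, 2, 3, 4, 6, 8, 9, 11, 12, 18, 22, 24, 33, 36, 44, 66, 72, 88, 99, 132, 198, 264, 396, 792.
Check 651^d mod 851 for each divisor in increasing order:
651^1 ≡ 651 (mod 851)
651^2 ≡ 3 (mod 851)
651^3 ≡ 251 (mod 851)
651^4 ≡ 9 (mod 851)
651^6 ≡ 27 (mod 851)
651^8 ≡ 81 (mod 851)
651^9 ≡ 820 (mod 851)
651^11 ≡ 758 (mod 851)
651^12 ≡ 729 (mod 851)
651^18 ≡ 110 (mod 851)
651^22 ≡ 139 (mod 851)
651^24 ≡ 417 (mod 851)
651^33 ≡ 689 (mod 851)
651^36 ≡ 186 (mod 851)
651^44 ≡ 599 (mod 851)
651^66 ≡ 714 (mod 851)
651^72 ≡ 556 (mod 851)
651^88 ≡ 530 (mod 851)
651^99 ≡ 68 (mod 851)
651^132 ≡ 47 (mod 851)
651^198 ≡ 369 (mod 851)
651^264 ≡ 507 (mod 851)
651^396 ≡ 1 (mod 851) ✓
The smallest such exponent is 396, so the order of 651 is 396.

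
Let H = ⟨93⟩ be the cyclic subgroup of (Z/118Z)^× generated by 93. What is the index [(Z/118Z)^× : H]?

1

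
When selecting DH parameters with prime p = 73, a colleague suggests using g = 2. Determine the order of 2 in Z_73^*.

Since 2 ∈ (Z/73Z)^×, its order divides φ(73) = 73 − 1 = 72 = 2^3 · 3^2.
Divisors of 72: 1, 2, 3, 4, 6, 8, 9, 12, 18, 24, 36, 72.
Check 2^d mod 73 for each divisor in increasing order:
2^1 ≡ 2
2^2 ≡ 4
2^3 ≡ 8
2^4 ≡ 16
2^6 ≡ 64
2^8 ≡ 37
2^9 ≡ 1
Therefore the multiplicative order of 2 modulo 73 is 9.

9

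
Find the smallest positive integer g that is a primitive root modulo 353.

3

φ(353) = 353 − 1 = 352 = 2^5 · 11.
Test candidates g = 2, 3, … against the prime factors q ∈ {2, 11} of φ(353): g is a generator iff g^(352/q) ≢ 1 for every such q.
g = 2: 2^176 ≡ 1 — hits 1, so not a primitive root.
g = 3: 3^176 ≡ 352; 3^32 ≡ 140 — none is 1, so 3 is a primitive root.
Hence the least primitive root of 353 is 3.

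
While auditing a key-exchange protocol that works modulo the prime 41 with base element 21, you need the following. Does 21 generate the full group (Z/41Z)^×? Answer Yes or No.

No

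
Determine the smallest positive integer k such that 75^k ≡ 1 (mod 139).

ord(75) | φ(139) = 139 − 1 = 138 = 2 · 3 · 23.
Divisors of 138: 1, 2, 3, 6, 23, 46, 69, 138.
Test each divisor d:
75^1 ≡ 75 (mod 139)
75^2 ≡ 65 (mod 139)
75^3 ≡ 10 (mod 139)
75^6 ≡ 100 (mod 139)
75^23 ≡ 138 (mod 139)
75^46 ≡ 1 (mod 139) ✓
Therefore the multiplicative order of 75 modulo 139 is 46.

46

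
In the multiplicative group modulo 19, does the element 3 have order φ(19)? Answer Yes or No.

Yes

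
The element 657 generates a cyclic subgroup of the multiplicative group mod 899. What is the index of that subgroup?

10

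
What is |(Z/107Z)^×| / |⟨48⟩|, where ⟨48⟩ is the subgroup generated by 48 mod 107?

By Lagrange's theorem, ord_107(48) divides φ(107) = 107 − 1 = 106 = 2 · 53.
Divisors of 106: 1, 2, 53, 106.
Check 48^d mod 107 for each divisor in increasing order:
48^1 ≡ 48 (mod 107)
48^2 ≡ 57 (mod 107)
48^53 ≡ 1 (mod 107) ✓
So ord_107(48) = 53, hence |⟨48⟩| = 53.
The index is φ(107) / ord(48) = 106 / 53 = 2.

2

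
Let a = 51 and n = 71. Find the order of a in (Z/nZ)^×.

ord(51) | φ(71) = 71 − 1 = 70 = 2 · 5 · 7.
Divisors of 70: 1, 2, 5, 7, 10, 14, 35, 70.
Test each divisor d:
51^1 ≡ 51
51^2 ≡ 45
51^5 ≡ 41
51^7 ≡ 70
51^10 ≡ 48
51^14 ≡ 1
Hence ord(51) = 14.

14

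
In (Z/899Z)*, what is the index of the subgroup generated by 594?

By Lagrange's theorem, ord_899(594) divides φ(899) = φ(29·31) = (29−1)·(31−1) = 28·30 = 840 = 2^3 · 3 · 5 · 7.
Divisors of 840: 1, 2, 3, 4, 5, 6, 7, 8, 10, 12, 14, 15, 20, 21, 24, 28, 30, 35, 40, 42, 56, 60, 70, 84, 105, 120, 140, 168, 210, 280, 420, 840.
Test each divisor d:
594^1 ≡ 594 (mod 899)
594^2 ≡ 428 (mod 899)
594^3 ≡ 714 (mod 899)
594^4 ≡ 687 (mod 899)
594^5 ≡ 831 (mod 899)
594^6 ≡ 63 (mod 899)
594^7 ≡ 563 (mod 899)
594^8 ≡ 893 (mod 899)
594^10 ≡ 129 (mod 899)
594^12 ≡ 373 (mod 899)
594^14 ≡ 521 (mod 899)
594^15 ≡ 218 (mod 899)
594^20 ≡ 459 (mod 899)
594^21 ≡ 249 (mod 899)
594^24 ≡ 683 (mod 899)
594^28 ≡ 842 (mod 899)
594^30 ≡ 776 (mod 899)
594^35 ≡ 273 (mod 899)
594^40 ≡ 315 (mod 899)
594^42 ≡ 869 (mod 899)
594^56 ≡ 552 (mod 899)
594^60 ≡ 745 (mod 899)
594^70 ≡ 811 (mod 899)
594^84 ≡ 1 (mod 899) ✓
Thus |⟨594⟩| = ord(594) = 84.
Index = |(Z/899Z)^×| / |⟨594⟩| = 840 / 84 = 10.

10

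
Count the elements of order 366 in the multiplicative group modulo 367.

120

φ(367) = 367 − 1 = 366 = 2 · 3 · 61.
Since (Z/367Z)^× is cyclic of order 366, the number of elements of order d is φ(d) when d | 366 and 0 otherwise.
366 = 2 · 3 · 61 divides 366, and φ(366) = 120.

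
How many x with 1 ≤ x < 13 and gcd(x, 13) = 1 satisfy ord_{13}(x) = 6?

φ(13) = 13 − 1 = 12 = 2^2 · 3.
In a cyclic group of order 12, there are φ(d) elements of order d for each divisor d of 12, and zero for non-divisors.
6 = 2 · 3 divides 12, and φ(6) = 2.

2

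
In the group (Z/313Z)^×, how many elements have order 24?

φ(313) = 313 − 1 = 312 = 2^3 · 3 · 13.
(Z/313Z)^× is cyclic (|G| = 312); a cyclic group of order m has exactly φ(d) elements of each order d | m, and none otherwise.
24 = 2^3 · 3 divides 312, and φ(24) = 8.

8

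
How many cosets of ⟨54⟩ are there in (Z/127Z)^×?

3

By Lagrange's theorem, ord_127(54) divides φ(127) = 127 − 1 = 126 = 2 · 3^2 · 7.
Divisors of 126: 1, 2, 3, 6, 7, 9, 14, 18, 21, 42, 63, 126.
Evaluate successive powers at the divisors of 126:
54^1 ≡ 54 (mod 127)
54^2 ≡ 122 (mod 127)
54^3 ≡ 111 (mod 127)
54^6 ≡ 2 (mod 127)
54^7 ≡ 108 (mod 127)
54^9 ≡ 95 (mod 127)
54^14 ≡ 107 (mod 127)
54^18 ≡ 8 (mod 127)
54^21 ≡ 126 (mod 127)
54^42 ≡ 1 (mod 127) ✓
Thus |⟨54⟩| = ord(54) = 42.
[(Z/127Z)^× : ⟨54⟩] = 126/42 = 3.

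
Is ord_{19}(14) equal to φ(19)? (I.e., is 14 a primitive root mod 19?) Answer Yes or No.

Yes

φ(19) = 19 − 1 = 18 = 2 · 3^2.
14 is a primitive root mod 19 iff 14^(φ(19)/q) ≢ 1 for every prime q | φ(19), i.e. q ∈ {2, 3}.
14^9 ≡ 18 (mod 19)  [q = 2: ≢ 1 ✓]
14^6 ≡ 7 (mod 19)  [q = 3: ≢ 1 ✓]
Every test exponent gives a nontrivial residue, hence 14 generates the full group.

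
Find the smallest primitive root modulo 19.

φ(19) = 19 − 1 = 18 = 2 · 3^2.
g is a primitive root iff g^(18/q) ≢ 1 (mod 19) for each prime q ∈ {2, 3}.
g = 2: 2^9 ≡ 18; 2^6 ≡ 7 — none is 1, so 2 is a primitive root.
So 2 is the smallest generator of (Z/19Z)^×.

2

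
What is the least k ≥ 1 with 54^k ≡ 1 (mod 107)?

106

ord(54) | φ(107) = 107 − 1 = 106 = 2 · 53.
Divisors of 106: 1, 2, 53, 106.
Compute 54^d (mod 107) for the divisors d until we hit 1:
54^1 ≡ 54 (mod 107)
54^2 ≡ 27 (mod 107)
54^53 ≡ 106 (mod 107)
54^106 ≡ 1 (mod 107) ✓
Therefore the multiplicative order of 54 modulo 107 is 106.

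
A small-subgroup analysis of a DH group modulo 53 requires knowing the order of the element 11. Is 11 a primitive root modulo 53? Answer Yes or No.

φ(53) = 53 − 1 = 52 = 2^2 · 13.
An element g generates (Z/53Z)^× iff g^(52/q) ≢ 1 (mod 53) for each prime q ∈ {2, 13}.
11^26 ≡ 1 (mod 53)  [q = 2: ≡ 1 ✗]
11^4 ≡ 13 (mod 53)  [q = 13: ≢ 1 ✓]
Since 11^26 ≡ 1, the order of 11 divides 26 < 52, so 11 is not a primitive root.

No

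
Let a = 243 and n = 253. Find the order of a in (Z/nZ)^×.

The order of 243 must divide φ(253) = φ(11·23) = (11−1)·(23−1) = 10·22 = 220 = 2^2 · 5 · 11.
Divisors of 220: 1, 2, 4, 5, 10, 11, 20, 22, 44, 55, 110, 220.
Evaluate successive powers at the divisors of 220:
243^1 ≡ 243 (mod 253)
243^2 ≡ 100 (mod 253)
243^4 ≡ 133 (mod 253)
243^5 ≡ 188 (mod 253)
243^10 ≡ 177 (mod 253)
243^11 ≡ 1 (mod 253) ✓
So ord_253(243) = 11.

11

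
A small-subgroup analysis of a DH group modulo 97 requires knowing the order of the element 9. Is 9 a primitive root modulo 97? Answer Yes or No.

φ(97) = 97 − 1 = 96 = 2^5 · 3.
Test 9^(96/q) mod 97 for each prime factor q of 96:
9^48 ≡ 1 (mod 97)  [q = 2: ≡ 1 ✗]
9^32 ≡ 61 (mod 97)  [q = 3: ≢ 1 ✓]
Since 9^48 ≡ 1, the order of 9 divides 48 < 96, so 9 is not a primitive root.

No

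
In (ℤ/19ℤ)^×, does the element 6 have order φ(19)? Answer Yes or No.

φ(19) = 19 − 1 = 18 = 2 · 3^2.
It suffices to check that the order of 6 is not a proper divisor of 18: compute 6^(18/q) for q ∈ {2, 3}.
6^9 ≡ 1 (mod 19)  [q = 2: ≡ 1 ✗]
6^6 ≡ 11 (mod 19)  [q = 3: ≢ 1 ✓]
6^9 ≡ 1 shows ord(6) | 9, strictly less than φ(19); not a primitive root.

No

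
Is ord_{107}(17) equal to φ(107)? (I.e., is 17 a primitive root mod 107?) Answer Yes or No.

φ(107) = 107 − 1 = 106 = 2 · 53.
An element g generates (Z/107Z)^× iff g^(106/q) ≢ 1 (mod 107) for each prime q ∈ {2, 53}.
17^53 ≡ 106 (mod 107)  [q = 2: ≢ 1 ✓]
17^2 ≡ 75 (mod 107)  [q = 53: ≢ 1 ✓]
None equal 1, so ord_107(17) = 106: 17 is a primitive root.

Yes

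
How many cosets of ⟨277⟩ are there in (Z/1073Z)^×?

Since 277 ∈ (Z/1073Z)^×, its order divides φ(1073) = φ(29·37) = (29−1)·(37−1) = 28·36 = 1008 = 2^4 · 3^2 · 7.
Divisors of 1008: 1, 2, 3, 4, 6, 7, 8, 9, 12, 14, 16, 18, 21, 24, 28, 36, 42, 48, 56, 63, 72, 84, 112, 126, 144, 168, 252, 336, 504, 1008.
Compute 277^d (mod 1073) for the divisors d until we hit 1:
277^1 ≡ 277 (mod 1073)
277^2 ≡ 546 (mod 1073)
277^3 ≡ 1022 (mod 1073)
277^4 ≡ 895 (mod 1073)
277^6 ≡ 455 (mod 1073)
277^7 ≡ 494 (mod 1073)
277^8 ≡ 567 (mod 1073)
277^9 ≡ 401 (mod 1073)
277^12 ≡ 1009 (mod 1073)
277^14 ≡ 465 (mod 1073)
277^16 ≡ 662 (mod 1073)
277^18 ≡ 924 (mod 1073)
277^21 ≡ 88 (mod 1073)
277^24 ≡ 877 (mod 1073)
277^28 ≡ 552 (mod 1073)
277^36 ≡ 741 (mod 1073)
277^42 ≡ 233 (mod 1073)
277^48 ≡ 861 (mod 1073)
277^56 ≡ 1045 (mod 1073)
277^63 ≡ 117 (mod 1073)
277^72 ≡ 778 (mod 1073)
277^84 ≡ 639 (mod 1073)
277^112 ≡ 784 (mod 1073)
277^126 ≡ 813 (mod 1073)
277^144 ≡ 112 (mod 1073)
277^168 ≡ 581 (mod 1073)
277^252 ≡ 1 (mod 1073) ✓
The order of 277 is 252, so the subgroup it generates has 252 elements.
[(Z/1073Z)^× : ⟨277⟩] = 1008/252 = 4.

4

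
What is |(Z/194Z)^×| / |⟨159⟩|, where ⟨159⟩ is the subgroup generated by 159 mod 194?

ord(159) | φ(194) = φ(2)·φ(97) = 1·96 = 96 = 2^5 · 3.
Divisors of 96: 1, 2, 3, 4, 6, 8, 12, 16, 24, 32, 48, 96.
Compute 159^d (mod 194) for the divisors d until we hit 1:
159^1 ≡ 159
159^2 ≡ 61
159^3 ≡ 193
159^4 ≡ 35
159^6 ≡ 1
So ord_194(159) = 6, hence |⟨159⟩| = 6.
The index is φ(194) / ord(159) = 96 / 6 = 16.

16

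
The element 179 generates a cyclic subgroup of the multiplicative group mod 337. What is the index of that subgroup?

8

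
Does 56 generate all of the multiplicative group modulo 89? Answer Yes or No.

Yes

φ(89) = 89 − 1 = 88 = 2^3 · 11.
Test 56^(88/q) mod 89 for each prime factor q of 88:
56^44 ≡ 88 (mod 89)  [q = 2: ≢ 1 ✓]
56^8 ≡ 16 (mod 89)  [q = 11: ≢ 1 ✓]
Every test exponent gives a nontrivial residue, hence 56 generates the full group.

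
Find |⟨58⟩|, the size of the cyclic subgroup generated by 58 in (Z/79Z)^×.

The order of 58 must divide φ(79) = 79 − 1 = 78 = 2 · 3 · 13.
Divisors of 78: 1, 2, 3, 6, 13, 26, 39, 78.
Evaluate successive powers at the divisors of 78:
58^1 ≡ 58
58^2 ≡ 46
58^3 ≡ 61
58^6 ≡ 8
58^13 ≡ 78
58^26 ≡ 1
Therefore the multiplicative order of 58 modulo 79 is 26.

26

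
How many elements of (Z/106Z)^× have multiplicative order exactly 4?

2

φ(106) = φ(2)·φ(53) = 1·52 = 52 = 2^2 · 13.
(Z/106Z)^× is cyclic (|G| = 52); a cyclic group of order m has exactly φ(d) elements of each order d | m, and none otherwise.
4 = 2^2 divides 52, and φ(4) = 2.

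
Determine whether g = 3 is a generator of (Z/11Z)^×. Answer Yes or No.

No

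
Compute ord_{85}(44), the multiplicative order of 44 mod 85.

16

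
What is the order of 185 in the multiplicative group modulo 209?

90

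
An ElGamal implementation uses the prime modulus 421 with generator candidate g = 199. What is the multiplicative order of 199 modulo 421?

35

The order of 199 must divide φ(421) = 421 − 1 = 420 = 2^2 · 3 · 5 · 7.
Divisors of 420: 1, 2, 3, 4, 5, 6, 7, 10, 12, 14, 15, 20, 21, 28, 30, 35, 42, 60, 70, 84, 105, 140, 210, 420.
Evaluate successive powers at the divisors of 420:
199^1 ≡ 199 (mod 421)
199^2 ≡ 27 (mod 421)
199^3 ≡ 321 (mod 421)
199^4 ≡ 308 (mod 421)
199^5 ≡ 247 (mod 421)
199^6 ≡ 317 (mod 421)
199^7 ≡ 354 (mod 421)
199^10 ≡ 385 (mod 421)
199^12 ≡ 291 (mod 421)
199^14 ≡ 279 (mod 421)
199^15 ≡ 370 (mod 421)
199^20 ≡ 33 (mod 421)
199^21 ≡ 252 (mod 421)
199^28 ≡ 377 (mod 421)
199^30 ≡ 75 (mod 421)
199^35 ≡ 1 (mod 421) ✓
The smallest such exponent is 35, so the order of 199 is 35.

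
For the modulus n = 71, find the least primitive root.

7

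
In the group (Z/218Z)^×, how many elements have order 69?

φ(218) = φ(2)·φ(109) = 1·108 = 108 = 2^2 · 3^3.
(Z/218Z)^× is cyclic (|G| = 108); a cyclic group of order m has exactly φ(d) elements of each order d | m, and none otherwise.
Since 69 ∤ 108, the count is 0.

0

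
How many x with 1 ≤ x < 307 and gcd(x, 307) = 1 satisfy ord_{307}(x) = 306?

φ(307) = 307 − 1 = 306 = 2 · 3^2 · 17.
Since (Z/307Z)^× is cyclic of order 306, the number of elements of order d is φ(d) when d | 306 and 0 otherwise.
306 = 2 · 3^2 · 17 divides 306, and φ(306) = 96.

96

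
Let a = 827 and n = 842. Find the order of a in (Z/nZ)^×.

The order of 827 must divide φ(842) = φ(2)·φ(421) = 1·420 = 420 = 2^2 · 3 · 5 · 7.
Divisors of 420: 1, 2, 3, 4, 5, 6, 7, 10, 12, 14, 15, 20, 21, 28, 30, 35, 42, 60, 70, 84, 105, 140, 210, 420.
Compute 827^d (mod 842) for the divisors d until we hit 1:
827^1 ≡ 827 (mod 842)
827^2 ≡ 225 (mod 842)
827^3 ≡ 835 (mod 842)
827^4 ≡ 105 (mod 842)
827^5 ≡ 109 (mod 842)
827^6 ≡ 49 (mod 842)
827^7 ≡ 107 (mod 842)
827^10 ≡ 93 (mod 842)
827^12 ≡ 717 (mod 842)
827^14 ≡ 503 (mod 842)
827^15 ≡ 33 (mod 842)
827^20 ≡ 229 (mod 842)
827^21 ≡ 775 (mod 842)
827^28 ≡ 409 (mod 842)
827^30 ≡ 247 (mod 842)
827^35 ≡ 821 (mod 842)
827^42 ≡ 279 (mod 842)
827^60 ≡ 385 (mod 842)
827^70 ≡ 441 (mod 842)
827^84 ≡ 377 (mod 842)
827^105 ≡ 1 (mod 842) ✓
So ord_842(827) = 105.

105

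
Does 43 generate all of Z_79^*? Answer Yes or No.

φ(79) = 79 − 1 = 78 = 2 · 3 · 13.
43 is a primitive root mod 79 iff 43^(φ(79)/q) ≢ 1 for every prime q | φ(79), i.e. q ∈ {2, 3, 13}.
43^39 ≡ 78 (mod 79)  [q = 2: ≢ 1 ✓]
43^26 ≡ 23 (mod 79)  [q = 3: ≢ 1 ✓]
43^6 ≡ 62 (mod 79)  [q = 13: ≢ 1 ✓]
None equal 1, so ord_79(43) = 78: 43 is a primitive root.

Yes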